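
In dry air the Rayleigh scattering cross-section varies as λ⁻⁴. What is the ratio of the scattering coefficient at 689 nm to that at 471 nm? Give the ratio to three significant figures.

0.218

Rayleigh scattering ∝ λ⁻⁴, so the ratio of coefficients is the inverse fourth power of the wavelength ratio.
σ(689)/σ(471) = (471/689)⁴ = (0.6836)⁴ = 0.2184.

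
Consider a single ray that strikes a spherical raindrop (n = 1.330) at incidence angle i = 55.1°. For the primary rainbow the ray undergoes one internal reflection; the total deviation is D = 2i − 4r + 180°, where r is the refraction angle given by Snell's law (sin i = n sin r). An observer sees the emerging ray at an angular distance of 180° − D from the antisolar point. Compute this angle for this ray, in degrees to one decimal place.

42.1°

sin r = sin 55.1° / 1.330 = 0.8202/1.330 = 0.6167; r = 38.07°.
D = 2·55.1° − 4·38.07° + 180° = 110.20° − 152.29° + 180° = 137.91°.
Angle from antisolar point = 180° − D = 42.09°.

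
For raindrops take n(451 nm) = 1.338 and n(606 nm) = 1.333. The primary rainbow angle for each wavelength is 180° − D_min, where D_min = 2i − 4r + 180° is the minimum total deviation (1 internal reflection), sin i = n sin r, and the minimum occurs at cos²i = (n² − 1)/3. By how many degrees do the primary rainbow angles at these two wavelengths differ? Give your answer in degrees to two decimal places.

At 451 nm (n = 1.338): cos²i = 0.26341 → i = 59.120°, r = 39.899°, D_min = 138.643°, rainbow angle = 41.357°.
At 606 nm (n = 1.333): cos²i = 0.25896 → i = 59.410°, r = 40.225°, D_min = 137.922°, rainbow angle = 42.078°.
Angular width = |41.357° − 42.078°| = 0.722°.

0.72°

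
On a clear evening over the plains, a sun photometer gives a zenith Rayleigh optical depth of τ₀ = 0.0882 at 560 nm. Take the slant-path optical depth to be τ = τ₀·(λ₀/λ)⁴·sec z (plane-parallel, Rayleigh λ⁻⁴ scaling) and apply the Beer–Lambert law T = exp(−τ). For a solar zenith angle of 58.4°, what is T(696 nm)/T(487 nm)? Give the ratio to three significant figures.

1.25

Airmass: sec 58.4° = 1.9084.
τ(696 nm) = 0.0882 × (560/696)⁴ × 1.9084 = 0.0882 × 0.4191 × 1.9084 = 0.0705.
τ(487 nm) = 0.0882 × (560/487)⁴ × 1.9084 = 0.0882 × 1.7484 × 1.9084 = 0.2943.
T(696)/T(487) = exp(τ_B − τ_A) = exp(0.2238) = 1.2508.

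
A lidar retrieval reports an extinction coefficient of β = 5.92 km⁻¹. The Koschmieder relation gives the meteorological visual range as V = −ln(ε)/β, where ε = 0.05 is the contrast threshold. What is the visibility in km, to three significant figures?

0.506 km

V = −ln(0.05) / 5.92 = 2.996 / 5.92 = 0.5060 km.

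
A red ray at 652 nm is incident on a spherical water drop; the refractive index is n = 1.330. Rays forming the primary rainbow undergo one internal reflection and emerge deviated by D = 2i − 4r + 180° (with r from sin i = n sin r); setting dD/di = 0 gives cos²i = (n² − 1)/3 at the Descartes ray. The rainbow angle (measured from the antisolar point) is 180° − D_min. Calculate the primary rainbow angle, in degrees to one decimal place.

42.5°

cos²i = (1.76890 − 1)/3 = 0.25630; i = arccos(0.50626) = 59.585°.
sin r = sin 59.585°/1.330 = 0.64841; r = 40.422°.
D_min = 2·59.585° − 4·40.422° + 180° = 137.484°.
Rainbow angle = 180° − D_min = 42.516°.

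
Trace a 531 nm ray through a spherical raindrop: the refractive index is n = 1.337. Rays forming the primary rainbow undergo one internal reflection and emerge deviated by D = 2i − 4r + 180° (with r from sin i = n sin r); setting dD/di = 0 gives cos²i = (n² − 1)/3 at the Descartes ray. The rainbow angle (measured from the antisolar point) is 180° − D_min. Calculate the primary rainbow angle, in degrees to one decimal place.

41.5°

cos²i = (1.78757 − 1)/3 = 0.26252; i = arccos(0.51237) = 59.178°.
sin r = sin 59.178°/1.337 = 0.64231; r = 39.964°.
D_min = 2·59.178° − 4·39.964° + 180° = 138.500°.
Rainbow angle = 180° − D_min = 41.500°.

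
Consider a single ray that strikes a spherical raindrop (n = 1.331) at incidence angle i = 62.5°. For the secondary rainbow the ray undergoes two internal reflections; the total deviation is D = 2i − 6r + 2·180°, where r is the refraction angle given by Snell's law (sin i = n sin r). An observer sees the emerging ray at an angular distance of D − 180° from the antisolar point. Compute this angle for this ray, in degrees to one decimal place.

54.2°

sin r = sin 62.5° / 1.331 = 0.8870/1.331 = 0.6664; r = 41.79°.
D = 2·62.5° − 6·41.79° + 2·180° = 125.00° − 250.75° + 360° = 234.25°.
Angle from antisolar point = D − 180° = 54.25°.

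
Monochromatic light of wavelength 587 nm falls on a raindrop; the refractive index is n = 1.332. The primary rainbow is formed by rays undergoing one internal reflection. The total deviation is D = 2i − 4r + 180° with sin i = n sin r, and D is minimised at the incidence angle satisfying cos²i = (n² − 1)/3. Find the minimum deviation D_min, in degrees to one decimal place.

cos²i = (1.77422 − 1)/3 = 0.25807; i = arccos(0.50801) = 59.469°.
sin r = sin 59.469°/1.332 = 0.64666; r = 40.290°.
D_min = 2·59.469° − 4·40.290° + 180° = 137.776°.

137.8°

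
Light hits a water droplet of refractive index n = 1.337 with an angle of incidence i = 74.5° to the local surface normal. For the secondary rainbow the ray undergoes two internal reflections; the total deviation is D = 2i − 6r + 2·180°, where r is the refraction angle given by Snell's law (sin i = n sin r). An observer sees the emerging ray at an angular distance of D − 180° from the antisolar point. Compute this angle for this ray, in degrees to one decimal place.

52.3°

sin r = sin 74.5° / 1.337 = 0.9636/1.337 = 0.7207; r = 46.12°.
D = 2·74.5° − 6·46.12° + 2·180° = 149.00° − 276.69° + 360° = 232.31°.
Angle from antisolar point = D − 180° = 52.31°.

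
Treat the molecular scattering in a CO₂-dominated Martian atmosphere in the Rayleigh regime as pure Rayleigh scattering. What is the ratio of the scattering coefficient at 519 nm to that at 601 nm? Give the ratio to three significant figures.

Rayleigh scattering ∝ λ⁻⁴, so the ratio of coefficients is the inverse fourth power of the wavelength ratio.
σ(519)/σ(601) = (601/519)⁴ = (1.1580)⁴ = 1.798.

1.80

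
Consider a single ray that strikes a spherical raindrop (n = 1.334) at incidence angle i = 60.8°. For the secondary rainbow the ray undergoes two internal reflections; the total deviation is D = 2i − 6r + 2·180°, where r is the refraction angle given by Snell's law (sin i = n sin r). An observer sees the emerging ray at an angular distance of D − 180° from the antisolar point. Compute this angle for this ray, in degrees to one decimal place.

sin r = sin 60.8° / 1.334 = 0.8729/1.334 = 0.6544; r = 40.87°.
D = 2·60.8° − 6·40.87° + 2·180° = 121.60° − 245.23° + 360° = 236.37°.
Angle from antisolar point = D − 180° = 56.37°.

56.4°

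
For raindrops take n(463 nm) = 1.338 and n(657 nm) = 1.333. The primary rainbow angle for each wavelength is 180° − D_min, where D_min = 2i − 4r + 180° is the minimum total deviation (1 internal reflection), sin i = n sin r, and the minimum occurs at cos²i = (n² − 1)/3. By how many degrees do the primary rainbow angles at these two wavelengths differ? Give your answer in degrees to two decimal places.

0.72°

At 463 nm (n = 1.338): cos²i = 0.26341 → i = 59.120°, r = 39.899°, D_min = 138.643°, rainbow angle = 41.357°.
At 657 nm (n = 1.333): cos²i = 0.25896 → i = 59.410°, r = 40.225°, D_min = 137.922°, rainbow angle = 42.078°.
Angular width = |41.357° − 42.078°| = 0.722°.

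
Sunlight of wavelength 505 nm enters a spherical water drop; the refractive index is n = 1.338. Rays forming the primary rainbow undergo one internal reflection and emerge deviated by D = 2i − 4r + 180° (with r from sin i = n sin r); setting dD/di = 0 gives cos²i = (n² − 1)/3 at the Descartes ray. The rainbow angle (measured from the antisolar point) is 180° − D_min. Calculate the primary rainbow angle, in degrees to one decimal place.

41.4°

cos²i = (1.79024 − 1)/3 = 0.26341; i = arccos(0.51324) = 59.120°.
sin r = sin 59.120°/1.338 = 0.64144; r = 39.899°.
D_min = 2·59.120° − 4·39.899° + 180° = 138.643°.
Rainbow angle = 180° − D_min = 41.357°.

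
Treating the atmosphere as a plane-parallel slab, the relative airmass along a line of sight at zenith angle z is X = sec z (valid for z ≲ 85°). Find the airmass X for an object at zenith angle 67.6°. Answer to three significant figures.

X = sec z = 1/cos 67.6° = 1/0.3811 = 2.6242.

2.62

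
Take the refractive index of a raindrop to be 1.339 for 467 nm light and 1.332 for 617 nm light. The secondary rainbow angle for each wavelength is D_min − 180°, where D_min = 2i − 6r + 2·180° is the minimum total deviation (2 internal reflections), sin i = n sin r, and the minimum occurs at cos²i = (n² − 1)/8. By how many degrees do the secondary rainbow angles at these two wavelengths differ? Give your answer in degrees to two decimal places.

At 467 nm (n = 1.339): cos²i = 0.09912 → i = 71.650°, r = 45.141°, D_min = 232.451°, rainbow angle = 52.451°.
At 617 nm (n = 1.332): cos²i = 0.09678 → i = 71.875°, r = 45.520°, D_min = 230.628°, rainbow angle = 50.628°.
Angular width = |52.451° − 50.628°| = 1.823°.

1.82°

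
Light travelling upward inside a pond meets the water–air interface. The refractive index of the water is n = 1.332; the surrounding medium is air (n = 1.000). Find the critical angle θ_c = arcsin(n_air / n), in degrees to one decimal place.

48.7°

sin θ_c = n_air / n = 1.000 / 1.332 = 0.7508.
θ_c = arcsin(0.7508) = 48.66°.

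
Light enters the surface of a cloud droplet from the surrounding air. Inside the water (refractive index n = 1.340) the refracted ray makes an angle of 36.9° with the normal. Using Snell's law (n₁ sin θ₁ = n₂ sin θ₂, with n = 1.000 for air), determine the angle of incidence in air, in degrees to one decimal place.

53.6°

Snell: sin θ_i = n · sin θ_r = 1.340 × sin 36.9° = 1.340 × 0.6004 = 0.8046.
θ_i = arcsin(0.8046) = 53.57°.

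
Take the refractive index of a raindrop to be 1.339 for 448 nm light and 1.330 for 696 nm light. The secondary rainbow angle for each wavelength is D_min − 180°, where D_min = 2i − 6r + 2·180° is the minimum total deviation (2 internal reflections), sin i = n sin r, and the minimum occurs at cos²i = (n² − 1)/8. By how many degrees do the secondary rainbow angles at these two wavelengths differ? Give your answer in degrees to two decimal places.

2.35°

At 448 nm (n = 1.339): cos²i = 0.09912 → i = 71.650°, r = 45.141°, D_min = 232.451°, rainbow angle = 52.451°.
At 696 nm (n = 1.330): cos²i = 0.09611 → i = 71.940°, r = 45.630°, D_min = 230.101°, rainbow angle = 50.101°.
Angular width = |52.451° − 50.101°| = 2.350°.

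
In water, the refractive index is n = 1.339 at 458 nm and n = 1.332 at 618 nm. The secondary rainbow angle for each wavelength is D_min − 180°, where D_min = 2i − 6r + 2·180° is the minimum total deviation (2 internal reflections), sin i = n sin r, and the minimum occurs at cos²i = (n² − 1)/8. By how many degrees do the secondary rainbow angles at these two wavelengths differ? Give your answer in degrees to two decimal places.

1.82°

At 458 nm (n = 1.339): cos²i = 0.09912 → i = 71.650°, r = 45.141°, D_min = 232.451°, rainbow angle = 52.451°.
At 618 nm (n = 1.332): cos²i = 0.09678 → i = 71.875°, r = 45.520°, D_min = 230.628°, rainbow angle = 50.628°.
Angular width = |52.451° − 50.628°| = 1.823°.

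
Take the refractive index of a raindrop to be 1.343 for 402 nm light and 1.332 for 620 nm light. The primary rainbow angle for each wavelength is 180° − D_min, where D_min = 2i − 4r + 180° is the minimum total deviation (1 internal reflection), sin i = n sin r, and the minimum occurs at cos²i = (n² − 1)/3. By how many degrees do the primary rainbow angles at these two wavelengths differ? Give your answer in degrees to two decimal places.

1.58°

At 402 nm (n = 1.343): cos²i = 0.26788 → i = 58.830°, r = 39.577°, D_min = 139.354°, rainbow angle = 40.646°.
At 620 nm (n = 1.332): cos²i = 0.25807 → i = 59.469°, r = 40.290°, D_min = 137.776°, rainbow angle = 42.224°.
Angular width = |40.646° − 42.224°| = 1.578°.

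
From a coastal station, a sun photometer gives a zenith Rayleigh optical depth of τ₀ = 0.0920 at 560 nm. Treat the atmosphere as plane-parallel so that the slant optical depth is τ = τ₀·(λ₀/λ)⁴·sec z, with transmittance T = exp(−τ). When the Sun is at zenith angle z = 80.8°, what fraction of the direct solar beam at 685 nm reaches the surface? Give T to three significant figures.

sec 80.8° = 6.2546.
τ = 0.0920 × (560/685)⁴ × 6.2546 = 0.0920 × 0.4467 × 6.2546 = 0.2570.
T = exp(−0.2570) = 0.7733.

0.773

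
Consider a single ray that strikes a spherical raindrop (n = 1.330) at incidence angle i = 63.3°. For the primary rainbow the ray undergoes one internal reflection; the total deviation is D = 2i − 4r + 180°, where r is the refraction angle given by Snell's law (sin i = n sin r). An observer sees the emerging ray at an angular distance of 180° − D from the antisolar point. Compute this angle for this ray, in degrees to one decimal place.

42.2°

sin r = sin 63.3° / 1.330 = 0.8934/1.330 = 0.6717; r = 42.20°.
D = 2·63.3° − 4·42.20° + 180° = 126.60° − 168.80° + 180° = 137.80°.
Angle from antisolar point = 180° − D = 42.20°.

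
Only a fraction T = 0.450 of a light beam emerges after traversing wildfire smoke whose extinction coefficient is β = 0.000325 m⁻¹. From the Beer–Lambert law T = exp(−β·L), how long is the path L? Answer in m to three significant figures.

Beer–Lambert: T = exp(−βL) ⇒ L = −ln(T)/β = −ln(0.450)/0.000325 = 0.7985/0.000325 = 2457 m.

2460 m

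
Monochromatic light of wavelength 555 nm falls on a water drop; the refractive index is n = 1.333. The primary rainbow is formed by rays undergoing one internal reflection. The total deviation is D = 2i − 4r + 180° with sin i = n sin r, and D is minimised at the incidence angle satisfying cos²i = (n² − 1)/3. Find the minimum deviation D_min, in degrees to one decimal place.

cos²i = (1.77689 − 1)/3 = 0.25896; i = arccos(0.50888) = 59.410°.
sin r = sin 59.410°/1.333 = 0.64579; r = 40.225°.
D_min = 2·59.410° − 4·40.225° + 180° = 137.922°.

137.9°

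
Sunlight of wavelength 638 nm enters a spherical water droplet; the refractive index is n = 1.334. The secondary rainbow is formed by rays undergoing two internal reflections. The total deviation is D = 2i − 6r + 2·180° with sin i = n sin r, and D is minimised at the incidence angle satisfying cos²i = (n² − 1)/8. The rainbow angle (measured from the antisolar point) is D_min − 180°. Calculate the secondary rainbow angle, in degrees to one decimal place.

cos²i = (1.77956 − 1)/8 = 0.09744; i = arccos(0.31216) = 71.810°.
sin r = sin 71.810°/1.334 = 0.71217; r = 45.411°.
D_min = 2·71.810° − 6·45.411° + 360° = 231.153°.
Rainbow angle = D_min − 180° = 51.153°.

51.2°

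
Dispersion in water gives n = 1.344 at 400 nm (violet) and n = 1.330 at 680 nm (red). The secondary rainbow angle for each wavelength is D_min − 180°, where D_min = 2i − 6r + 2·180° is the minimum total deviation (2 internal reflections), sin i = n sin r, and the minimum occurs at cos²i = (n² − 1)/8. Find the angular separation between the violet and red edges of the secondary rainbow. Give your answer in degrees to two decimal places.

At 400 nm (n = 1.344): cos²i = 0.10079 → i = 71.490°, r = 44.874°, D_min = 233.733°, rainbow angle = 53.733°.
At 680 nm (n = 1.330): cos²i = 0.09611 → i = 71.940°, r = 45.630°, D_min = 230.101°, rainbow angle = 50.101°.
Angular width = |53.733° − 50.101°| = 3.632°.

3.63°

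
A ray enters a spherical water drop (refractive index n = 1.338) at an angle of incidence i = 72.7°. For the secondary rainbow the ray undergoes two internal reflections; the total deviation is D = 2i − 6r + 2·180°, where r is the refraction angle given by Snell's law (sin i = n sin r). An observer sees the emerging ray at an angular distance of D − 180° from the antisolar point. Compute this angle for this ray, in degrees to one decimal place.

52.2°

sin r = sin 72.7° / 1.338 = 0.9548/1.338 = 0.7136; r = 45.53°.
D = 2·72.7° − 6·45.53° + 2·180° = 145.40° − 273.16° + 360° = 232.24°.
Angle from antisolar point = D − 180° = 52.24°.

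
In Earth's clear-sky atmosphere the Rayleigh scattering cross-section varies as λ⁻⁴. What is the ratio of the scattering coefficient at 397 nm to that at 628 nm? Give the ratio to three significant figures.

6.26

Rayleigh scattering ∝ λ⁻⁴, so the ratio of coefficients is the inverse fourth power of the wavelength ratio.
σ(397)/σ(628) = (628/397)⁴ = (1.5819)⁴ = 6.261.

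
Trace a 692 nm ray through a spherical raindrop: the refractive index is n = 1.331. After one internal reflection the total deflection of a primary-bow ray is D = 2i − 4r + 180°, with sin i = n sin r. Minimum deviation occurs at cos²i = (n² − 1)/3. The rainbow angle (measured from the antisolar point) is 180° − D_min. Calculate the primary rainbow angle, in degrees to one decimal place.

cos²i = (1.77156 − 1)/3 = 0.25719; i = arccos(0.50714) = 59.527°.
sin r = sin 59.527°/1.331 = 0.64753; r = 40.356°.
D_min = 2·59.527° − 4·40.356° + 180° = 137.630°.
Rainbow angle = 180° − D_min = 42.370°.

42.4°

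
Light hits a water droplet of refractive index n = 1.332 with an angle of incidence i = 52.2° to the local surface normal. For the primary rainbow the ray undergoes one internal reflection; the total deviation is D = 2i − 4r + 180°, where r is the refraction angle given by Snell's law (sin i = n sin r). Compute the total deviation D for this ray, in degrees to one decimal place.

138.9°

sin r = sin 52.2° / 1.332 = 0.7902/1.332 = 0.5932; r = 36.39°.
D = 2·52.2° − 4·36.39° + 180° = 104.40° − 145.54° + 180° = 138.86°.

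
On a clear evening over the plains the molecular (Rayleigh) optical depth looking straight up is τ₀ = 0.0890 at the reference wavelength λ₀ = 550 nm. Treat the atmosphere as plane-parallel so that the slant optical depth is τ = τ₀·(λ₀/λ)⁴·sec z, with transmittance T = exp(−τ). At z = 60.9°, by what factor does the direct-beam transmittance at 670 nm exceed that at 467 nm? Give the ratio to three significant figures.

1.31

Airmass: sec 60.9° = 2.0562.
τ(670 nm) = 0.0890 × (550/670)⁴ × 2.0562 = 0.0890 × 0.4541 × 2.0562 = 0.0831.
τ(467 nm) = 0.0890 × (550/467)⁴ × 2.0562 = 0.0890 × 1.9239 × 2.0562 = 0.3521.
T(670)/T(467) = exp(τ_B − τ_A) = exp(0.2690) = 1.3086.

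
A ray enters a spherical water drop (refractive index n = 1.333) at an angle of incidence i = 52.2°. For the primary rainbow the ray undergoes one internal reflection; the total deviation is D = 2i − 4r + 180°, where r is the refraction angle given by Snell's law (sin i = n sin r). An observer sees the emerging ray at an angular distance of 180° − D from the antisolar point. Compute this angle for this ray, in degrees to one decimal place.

41.0°

sin r = sin 52.2° / 1.333 = 0.7902/1.333 = 0.5928; r = 36.35°.
D = 2·52.2° − 4·36.35° + 180° = 104.40° − 145.41° + 180° = 138.99°.
Angle from antisolar point = 180° − D = 41.01°.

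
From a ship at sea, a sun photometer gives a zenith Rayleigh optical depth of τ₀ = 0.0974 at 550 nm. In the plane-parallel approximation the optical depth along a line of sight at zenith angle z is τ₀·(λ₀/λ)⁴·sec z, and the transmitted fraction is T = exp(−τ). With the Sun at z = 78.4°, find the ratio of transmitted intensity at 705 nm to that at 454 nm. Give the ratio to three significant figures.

2.37

Airmass: sec 78.4° = 4.9732.
τ(705 nm) = 0.0974 × (550/705)⁴ × 4.9732 = 0.0974 × 0.3704 × 4.9732 = 0.1794.
τ(454 nm) = 0.0974 × (550/454)⁴ × 4.9732 = 0.0974 × 2.1539 × 4.9732 = 1.0433.
T(705)/T(454) = exp(τ_B − τ_A) = exp(0.8639) = 2.3724.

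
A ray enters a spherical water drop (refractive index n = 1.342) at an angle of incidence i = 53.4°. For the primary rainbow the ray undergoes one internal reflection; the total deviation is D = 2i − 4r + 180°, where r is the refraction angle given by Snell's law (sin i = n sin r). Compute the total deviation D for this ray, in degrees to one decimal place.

sin r = sin 53.4° / 1.342 = 0.8028/1.342 = 0.5982; r = 36.74°.
D = 2·53.4° − 4·36.74° + 180° = 106.80° − 146.97° + 180° = 139.83°.

139.8°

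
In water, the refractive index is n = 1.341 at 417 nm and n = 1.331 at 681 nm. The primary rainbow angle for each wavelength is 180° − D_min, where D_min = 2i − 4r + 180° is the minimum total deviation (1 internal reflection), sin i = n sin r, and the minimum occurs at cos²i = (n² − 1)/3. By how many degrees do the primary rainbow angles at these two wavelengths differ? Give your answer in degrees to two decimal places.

At 417 nm (n = 1.341): cos²i = 0.26609 → i = 58.946°, r = 39.705°, D_min = 139.071°, rainbow angle = 40.929°.
At 681 nm (n = 1.331): cos²i = 0.25719 → i = 59.527°, r = 40.356°, D_min = 137.630°, rainbow angle = 42.370°.
Angular width = |40.929° − 42.370°| = 1.441°.

1.44°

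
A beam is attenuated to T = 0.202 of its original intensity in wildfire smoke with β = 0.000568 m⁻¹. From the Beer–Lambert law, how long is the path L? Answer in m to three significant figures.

Beer–Lambert: T = exp(−βL) ⇒ L = −ln(T)/β = −ln(0.202)/0.000568 = 1.5995/0.000568 = 2816 m.

2820 m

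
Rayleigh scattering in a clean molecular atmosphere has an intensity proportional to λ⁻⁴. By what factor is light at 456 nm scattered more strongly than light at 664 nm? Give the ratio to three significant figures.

4.50

Rayleigh scattering ∝ λ⁻⁴, so the ratio of coefficients is the inverse fourth power of the wavelength ratio.
σ(456)/σ(664) = (664/456)⁴ = (1.4561)⁴ = 4.496.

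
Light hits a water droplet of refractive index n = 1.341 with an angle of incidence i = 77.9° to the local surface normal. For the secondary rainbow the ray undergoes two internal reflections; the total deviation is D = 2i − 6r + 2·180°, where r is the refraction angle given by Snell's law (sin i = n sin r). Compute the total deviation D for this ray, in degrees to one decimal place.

234.9°

sin r = sin 77.9° / 1.341 = 0.9778/1.341 = 0.7291; r = 46.81°.
D = 2·77.9° − 6·46.81° + 2·180° = 155.80° − 280.89° + 360° = 234.91°.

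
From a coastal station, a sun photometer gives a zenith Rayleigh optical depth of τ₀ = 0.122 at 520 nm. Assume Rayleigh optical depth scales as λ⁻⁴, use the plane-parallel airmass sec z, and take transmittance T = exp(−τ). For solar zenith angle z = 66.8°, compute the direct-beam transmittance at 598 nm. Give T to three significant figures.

sec 66.8° = 2.5384.
τ = 0.122 × (520/598)⁴ × 2.5384 = 0.122 × 0.5718 × 2.5384 = 0.1771.
T = exp(−0.1771) = 0.8377.

0.838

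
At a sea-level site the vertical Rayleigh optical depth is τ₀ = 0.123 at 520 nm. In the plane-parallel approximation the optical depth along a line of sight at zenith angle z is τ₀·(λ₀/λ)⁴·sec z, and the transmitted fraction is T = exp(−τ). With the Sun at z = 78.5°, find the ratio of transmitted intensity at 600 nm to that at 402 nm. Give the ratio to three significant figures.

3.97

Airmass: sec 78.5° = 5.0159.
τ(600 nm) = 0.123 × (520/600)⁴ × 5.0159 = 0.123 × 0.5642 × 5.0159 = 0.3481.
τ(402 nm) = 0.123 × (520/402)⁴ × 5.0159 = 0.123 × 2.7997 × 5.0159 = 1.7273.
T(600)/T(402) = exp(τ_B − τ_A) = exp(1.3792) = 3.9717.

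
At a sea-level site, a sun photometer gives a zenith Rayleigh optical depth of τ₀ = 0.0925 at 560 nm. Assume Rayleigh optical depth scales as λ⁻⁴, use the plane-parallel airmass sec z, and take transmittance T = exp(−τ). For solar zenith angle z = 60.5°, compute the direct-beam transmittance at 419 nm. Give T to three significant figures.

0.549

sec 60.5° = 2.0308.
τ = 0.0925 × (560/419)⁴ × 2.0308 = 0.0925 × 3.1908 × 2.0308 = 0.5994.
T = exp(−0.5994) = 0.5492.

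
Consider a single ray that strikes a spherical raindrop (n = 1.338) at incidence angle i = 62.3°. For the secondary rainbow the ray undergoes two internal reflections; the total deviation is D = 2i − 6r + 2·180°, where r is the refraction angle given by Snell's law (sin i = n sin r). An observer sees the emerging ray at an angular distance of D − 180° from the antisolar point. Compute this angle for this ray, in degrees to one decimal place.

sin r = sin 62.3° / 1.338 = 0.8854/1.338 = 0.6617; r = 41.43°.
D = 2·62.3° − 6·41.43° + 2·180° = 124.60° − 248.59° + 360° = 236.01°.
Angle from antisolar point = D − 180° = 56.01°.

56.0°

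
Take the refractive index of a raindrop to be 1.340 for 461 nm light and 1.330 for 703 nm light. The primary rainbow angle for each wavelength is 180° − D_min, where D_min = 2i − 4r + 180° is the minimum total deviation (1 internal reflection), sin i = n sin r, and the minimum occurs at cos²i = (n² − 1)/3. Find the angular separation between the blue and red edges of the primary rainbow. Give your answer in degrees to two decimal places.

At 461 nm (n = 1.340): cos²i = 0.26520 → i = 59.004°, r = 39.770°, D_min = 138.929°, rainbow angle = 41.071°.
At 703 nm (n = 1.330): cos²i = 0.25630 → i = 59.585°, r = 40.422°, D_min = 137.484°, rainbow angle = 42.516°.
Angular width = |41.071° − 42.516°| = 1.445°.

1.45°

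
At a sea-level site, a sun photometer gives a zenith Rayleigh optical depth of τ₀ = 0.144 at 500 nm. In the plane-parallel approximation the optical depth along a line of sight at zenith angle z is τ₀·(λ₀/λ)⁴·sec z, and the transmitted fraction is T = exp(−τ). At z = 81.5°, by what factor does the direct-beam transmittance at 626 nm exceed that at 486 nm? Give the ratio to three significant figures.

Airmass: sec 81.5° = 6.7655.
τ(626 nm) = 0.144 × (500/626)⁴ × 6.7655 = 0.144 × 0.4070 × 6.7655 = 0.3965.
τ(486 nm) = 0.144 × (500/486)⁴ × 6.7655 = 0.144 × 1.1203 × 6.7655 = 1.0914.
T(626)/T(486) = exp(τ_B − τ_A) = exp(0.6949) = 2.0036.

2.00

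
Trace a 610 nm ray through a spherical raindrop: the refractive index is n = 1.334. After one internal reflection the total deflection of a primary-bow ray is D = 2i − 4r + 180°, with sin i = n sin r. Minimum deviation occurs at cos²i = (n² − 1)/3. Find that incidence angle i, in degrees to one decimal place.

59.4°

cos²i = (1.334² − 1)/3 = (1.77956 − 1)/3 = 0.25985.
cos i = 0.50976, so i = 59.352°.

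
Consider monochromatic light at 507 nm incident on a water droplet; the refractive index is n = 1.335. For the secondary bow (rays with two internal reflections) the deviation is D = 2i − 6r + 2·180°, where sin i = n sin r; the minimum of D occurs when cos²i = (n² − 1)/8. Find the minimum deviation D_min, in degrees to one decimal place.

cos²i = (1.78222 − 1)/8 = 0.09778; i = arccos(0.31269) = 71.778°.
sin r = sin 71.778°/1.335 = 0.71150; r = 45.357°.
D_min = 2·71.778° − 6·45.357° + 360° = 231.414°.

231.4°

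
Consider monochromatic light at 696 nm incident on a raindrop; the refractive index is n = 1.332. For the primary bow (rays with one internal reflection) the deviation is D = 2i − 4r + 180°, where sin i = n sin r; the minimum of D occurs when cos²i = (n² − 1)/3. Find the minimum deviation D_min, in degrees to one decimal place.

cos²i = (1.77422 − 1)/3 = 0.25807; i = arccos(0.50801) = 59.469°.
sin r = sin 59.469°/1.332 = 0.64666; r = 40.290°.
D_min = 2·59.469° − 4·40.290° + 180° = 137.776°.

137.8°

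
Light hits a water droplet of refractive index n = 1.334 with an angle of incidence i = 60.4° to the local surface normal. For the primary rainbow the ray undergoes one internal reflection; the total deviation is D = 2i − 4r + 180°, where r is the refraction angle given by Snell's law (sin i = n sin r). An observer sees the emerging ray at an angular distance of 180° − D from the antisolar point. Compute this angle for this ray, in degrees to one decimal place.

41.9°

sin r = sin 60.4° / 1.334 = 0.8695/1.334 = 0.6518; r = 40.68°.
D = 2·60.4° − 4·40.68° + 180° = 120.80° − 162.71° + 180° = 138.09°.
Angle from antisolar point = 180° − D = 41.91°.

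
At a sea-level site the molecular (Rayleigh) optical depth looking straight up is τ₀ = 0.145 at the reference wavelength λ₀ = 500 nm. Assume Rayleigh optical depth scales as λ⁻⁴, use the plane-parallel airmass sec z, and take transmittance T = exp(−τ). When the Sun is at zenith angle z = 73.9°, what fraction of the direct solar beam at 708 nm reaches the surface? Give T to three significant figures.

sec 73.9° = 3.6060.
τ = 0.145 × (500/708)⁴ × 3.6060 = 0.145 × 0.2487 × 3.6060 = 0.1301.
T = exp(−0.1301) = 0.8780.

0.878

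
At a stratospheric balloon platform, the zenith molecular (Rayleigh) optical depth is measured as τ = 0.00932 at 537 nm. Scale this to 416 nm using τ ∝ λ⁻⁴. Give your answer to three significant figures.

τ(416 nm) = τ(537 nm) × (537/416)⁴ = 0.00932 × (1.2909)⁴ = 0.00932 × 2.7767 = 0.0259.

0.0259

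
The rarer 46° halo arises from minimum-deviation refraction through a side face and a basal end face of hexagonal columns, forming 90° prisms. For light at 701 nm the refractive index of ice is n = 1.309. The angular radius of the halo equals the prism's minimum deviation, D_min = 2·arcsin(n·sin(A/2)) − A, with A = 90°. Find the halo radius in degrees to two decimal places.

45.52°

n·sin(A/2) = 1.309 × sin 45° = 1.309 × 0.7071 = 0.9256.
D_min = 2·arcsin(0.9256) − 90° = 2 × 67.759° − 90° = 45.519°.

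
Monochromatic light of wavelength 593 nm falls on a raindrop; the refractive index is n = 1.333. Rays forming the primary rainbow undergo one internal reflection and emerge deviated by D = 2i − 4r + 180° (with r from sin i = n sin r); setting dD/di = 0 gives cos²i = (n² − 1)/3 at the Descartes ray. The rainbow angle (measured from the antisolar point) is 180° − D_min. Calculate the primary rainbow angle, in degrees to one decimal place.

42.1°

cos²i = (1.77689 − 1)/3 = 0.25896; i = arccos(0.50888) = 59.410°.
sin r = sin 59.410°/1.333 = 0.64579; r = 40.225°.
D_min = 2·59.410° − 4·40.225° + 180° = 137.922°.
Rainbow angle = 180° − D_min = 42.078°.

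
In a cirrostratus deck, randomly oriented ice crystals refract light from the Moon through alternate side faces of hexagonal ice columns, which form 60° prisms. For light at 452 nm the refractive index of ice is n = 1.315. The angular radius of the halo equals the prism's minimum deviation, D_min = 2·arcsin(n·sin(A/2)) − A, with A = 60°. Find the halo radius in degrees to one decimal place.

22.2°

n·sin(A/2) = 1.315 × sin 30° = 1.315 × 0.5000 = 0.6575.
D_min = 2·arcsin(0.6575) − 60° = 2 × 41.109° − 60° = 22.219°.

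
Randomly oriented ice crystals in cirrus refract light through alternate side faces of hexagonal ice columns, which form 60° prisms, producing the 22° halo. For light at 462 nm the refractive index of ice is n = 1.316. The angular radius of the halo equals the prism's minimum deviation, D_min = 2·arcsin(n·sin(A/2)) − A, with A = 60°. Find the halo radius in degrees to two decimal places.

22.30°

n·sin(A/2) = 1.316 × sin 30° = 1.316 × 0.5000 = 0.6580.
D_min = 2·arcsin(0.6580) − 60° = 2 × 41.148° − 60° = 22.295°.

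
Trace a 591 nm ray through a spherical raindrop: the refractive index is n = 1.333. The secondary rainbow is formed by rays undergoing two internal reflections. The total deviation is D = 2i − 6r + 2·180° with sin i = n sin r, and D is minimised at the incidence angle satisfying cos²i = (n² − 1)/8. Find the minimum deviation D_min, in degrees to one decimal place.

230.9°

cos²i = (1.77689 − 1)/8 = 0.09711; i = arccos(0.31163) = 71.843°.
sin r = sin 71.843°/1.333 = 0.71283; r = 45.466°.
D_min = 2·71.843° − 6·45.466° + 360° = 230.891°.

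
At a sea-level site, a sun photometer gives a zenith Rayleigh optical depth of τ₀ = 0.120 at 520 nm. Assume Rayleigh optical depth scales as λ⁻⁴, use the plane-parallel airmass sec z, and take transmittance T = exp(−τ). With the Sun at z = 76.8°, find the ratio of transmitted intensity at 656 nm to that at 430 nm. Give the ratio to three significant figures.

2.50

Airmass: sec 76.8° = 4.3792.
τ(656 nm) = 0.120 × (520/656)⁴ × 4.3792 = 0.120 × 0.3948 × 4.3792 = 0.2075.
τ(430 nm) = 0.120 × (520/430)⁴ × 4.3792 = 0.120 × 2.1386 × 4.3792 = 1.1239.
T(656)/T(430) = exp(τ_B − τ_A) = exp(0.9164) = 2.5003.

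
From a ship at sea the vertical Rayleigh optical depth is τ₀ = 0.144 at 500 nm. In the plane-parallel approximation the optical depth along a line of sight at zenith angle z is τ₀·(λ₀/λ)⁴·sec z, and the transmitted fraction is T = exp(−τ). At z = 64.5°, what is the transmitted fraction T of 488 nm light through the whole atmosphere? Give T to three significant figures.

sec 64.5° = 2.3228.
τ = 0.144 × (500/488)⁴ × 2.3228 = 0.144 × 1.1020 × 2.3228 = 0.3686.
T = exp(−0.3686) = 0.6917.

0.692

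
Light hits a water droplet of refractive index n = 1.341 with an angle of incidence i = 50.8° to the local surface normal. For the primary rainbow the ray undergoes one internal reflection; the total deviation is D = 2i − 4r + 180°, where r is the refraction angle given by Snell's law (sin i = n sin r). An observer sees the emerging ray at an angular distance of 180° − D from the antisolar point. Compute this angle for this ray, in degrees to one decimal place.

39.6°

sin r = sin 50.8° / 1.341 = 0.7749/1.341 = 0.5779; r = 35.30°.
D = 2·50.8° − 4·35.30° + 180° = 101.60° − 141.21° + 180° = 140.39°.
Angle from antisolar point = 180° − D = 39.61°.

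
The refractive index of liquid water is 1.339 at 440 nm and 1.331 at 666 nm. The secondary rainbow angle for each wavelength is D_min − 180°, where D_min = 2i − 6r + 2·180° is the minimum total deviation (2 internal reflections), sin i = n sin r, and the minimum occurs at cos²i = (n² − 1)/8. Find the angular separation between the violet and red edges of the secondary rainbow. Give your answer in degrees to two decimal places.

At 440 nm (n = 1.339): cos²i = 0.09912 → i = 71.650°, r = 45.141°, D_min = 232.451°, rainbow angle = 52.451°.
At 666 nm (n = 1.331): cos²i = 0.09645 → i = 71.907°, r = 45.575°, D_min = 230.365°, rainbow angle = 50.365°.
Angular width = |52.451° − 50.365°| = 2.086°.

2.09°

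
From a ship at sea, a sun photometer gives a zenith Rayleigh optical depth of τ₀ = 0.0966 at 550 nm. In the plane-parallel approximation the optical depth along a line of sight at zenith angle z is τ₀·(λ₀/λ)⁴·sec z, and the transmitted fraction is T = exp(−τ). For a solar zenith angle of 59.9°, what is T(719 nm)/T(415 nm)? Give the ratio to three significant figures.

1.70

Airmass: sec 59.9° = 1.9940.
τ(719 nm) = 0.0966 × (550/719)⁴ × 1.9940 = 0.0966 × 0.3424 × 1.9940 = 0.0660.
τ(415 nm) = 0.0966 × (550/415)⁴ × 1.9940 = 0.0966 × 3.0850 × 1.9940 = 0.5942.
T(719)/T(415) = exp(τ_B − τ_A) = exp(0.5283) = 1.6960.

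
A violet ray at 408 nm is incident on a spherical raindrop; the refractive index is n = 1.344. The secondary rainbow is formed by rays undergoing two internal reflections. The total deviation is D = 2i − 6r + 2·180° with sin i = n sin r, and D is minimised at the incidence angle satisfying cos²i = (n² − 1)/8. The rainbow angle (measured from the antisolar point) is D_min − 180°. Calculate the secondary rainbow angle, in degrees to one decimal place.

53.7°

cos²i = (1.80634 − 1)/8 = 0.10079; i = arccos(0.31748) = 71.490°.
sin r = sin 71.490°/1.344 = 0.70555; r = 44.874°.
D_min = 2·71.490° − 6·44.874° + 360° = 233.733°.
Rainbow angle = D_min − 180° = 53.733°.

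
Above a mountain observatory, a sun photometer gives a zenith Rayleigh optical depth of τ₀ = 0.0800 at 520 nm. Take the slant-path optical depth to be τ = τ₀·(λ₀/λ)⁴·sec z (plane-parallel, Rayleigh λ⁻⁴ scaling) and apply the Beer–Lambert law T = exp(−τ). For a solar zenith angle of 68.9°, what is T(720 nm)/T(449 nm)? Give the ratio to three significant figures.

Airmass: sec 68.9° = 2.7778.
τ(720 nm) = 0.0800 × (520/720)⁴ × 2.7778 = 0.0800 × 0.2721 × 2.7778 = 0.0605.
τ(449 nm) = 0.0800 × (520/449)⁴ × 2.7778 = 0.0800 × 1.7990 × 2.7778 = 0.3998.
T(720)/T(449) = exp(τ_B − τ_A) = exp(0.3393) = 1.4040.

1.40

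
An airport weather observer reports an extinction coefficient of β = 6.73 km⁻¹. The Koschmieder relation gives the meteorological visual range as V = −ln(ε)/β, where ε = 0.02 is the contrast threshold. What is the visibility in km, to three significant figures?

V = −ln(0.02) / 6.73 = 3.912 / 6.73 = 0.5813 km.

0.581 km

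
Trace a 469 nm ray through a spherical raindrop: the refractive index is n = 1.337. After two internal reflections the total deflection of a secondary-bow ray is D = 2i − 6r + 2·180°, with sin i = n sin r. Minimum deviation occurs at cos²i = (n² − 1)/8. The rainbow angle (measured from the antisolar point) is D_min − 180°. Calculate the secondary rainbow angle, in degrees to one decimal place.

51.9°

cos²i = (1.78757 − 1)/8 = 0.09845; i = arccos(0.31376) = 71.714°.
sin r = sin 71.714°/1.337 = 0.71017; r = 45.249°.
D_min = 2·71.714° − 6·45.249° + 360° = 231.934°.
Rainbow angle = D_min − 180° = 51.934°.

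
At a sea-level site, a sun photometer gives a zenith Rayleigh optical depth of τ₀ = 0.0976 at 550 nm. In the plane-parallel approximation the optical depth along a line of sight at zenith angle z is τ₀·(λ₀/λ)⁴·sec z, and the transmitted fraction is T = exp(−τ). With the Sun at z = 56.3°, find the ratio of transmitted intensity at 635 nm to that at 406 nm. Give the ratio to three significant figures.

Airmass: sec 56.3° = 1.8023.
τ(635 nm) = 0.0976 × (550/635)⁴ × 1.8023 = 0.0976 × 0.5628 × 1.8023 = 0.0990.
τ(406 nm) = 0.0976 × (550/406)⁴ × 1.8023 = 0.0976 × 3.3678 × 1.8023 = 0.5924.
T(635)/T(406) = exp(τ_B − τ_A) = exp(0.4934) = 1.6379.

1.64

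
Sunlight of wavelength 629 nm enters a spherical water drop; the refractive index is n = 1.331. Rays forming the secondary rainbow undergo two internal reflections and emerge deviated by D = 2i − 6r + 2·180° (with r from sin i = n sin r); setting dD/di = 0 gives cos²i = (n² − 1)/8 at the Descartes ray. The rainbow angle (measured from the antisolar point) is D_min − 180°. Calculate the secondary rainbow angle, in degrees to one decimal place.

50.4°

cos²i = (1.77156 − 1)/8 = 0.09645; i = arccos(0.31056) = 71.907°.
sin r = sin 71.907°/1.331 = 0.71417; r = 45.575°.
D_min = 2·71.907° − 6·45.575° + 360° = 230.365°.
Rainbow angle = D_min − 180° = 50.365°.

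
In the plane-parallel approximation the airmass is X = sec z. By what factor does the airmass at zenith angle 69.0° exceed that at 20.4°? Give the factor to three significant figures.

X(69.0°)/X(20.4°) = sec 69.0° / sec 20.4° = cos 20.4° / cos 69.0° = 0.9373/0.3584 = 2.6154.

2.62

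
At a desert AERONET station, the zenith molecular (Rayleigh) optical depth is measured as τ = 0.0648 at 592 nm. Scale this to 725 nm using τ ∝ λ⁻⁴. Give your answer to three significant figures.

τ(725 nm) = τ(592 nm) × (592/725)⁴ = 0.0648 × (0.8166)⁴ = 0.0648 × 0.4446 = 0.0288.

0.0288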